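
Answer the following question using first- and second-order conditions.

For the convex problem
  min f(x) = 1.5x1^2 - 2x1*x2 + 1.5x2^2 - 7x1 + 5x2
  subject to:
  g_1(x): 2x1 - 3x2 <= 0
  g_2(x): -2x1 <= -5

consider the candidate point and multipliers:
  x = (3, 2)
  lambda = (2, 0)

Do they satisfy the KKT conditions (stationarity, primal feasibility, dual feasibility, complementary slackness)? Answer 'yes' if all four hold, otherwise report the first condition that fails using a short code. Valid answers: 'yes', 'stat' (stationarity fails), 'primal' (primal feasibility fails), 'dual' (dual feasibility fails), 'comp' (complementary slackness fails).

Gradient of f: grad f(x) = Q x + c = (-2, 5)
Constraint values g_i(x) = a_i^T x - b_i:
  g_1((3, 2)) = 0
  g_2((3, 2)) = -1
Stationarity residual: grad f(x) + sum_i lambda_i a_i = (2, -1)
  -> stationarity FAILS
Primal feasibility (all g_i <= 0): OK
Dual feasibility (all lambda_i >= 0): OK
Complementary slackness (lambda_i * g_i(x) = 0 for all i): OK

Verdict: the first failing condition is stationarity -> stat.

stat


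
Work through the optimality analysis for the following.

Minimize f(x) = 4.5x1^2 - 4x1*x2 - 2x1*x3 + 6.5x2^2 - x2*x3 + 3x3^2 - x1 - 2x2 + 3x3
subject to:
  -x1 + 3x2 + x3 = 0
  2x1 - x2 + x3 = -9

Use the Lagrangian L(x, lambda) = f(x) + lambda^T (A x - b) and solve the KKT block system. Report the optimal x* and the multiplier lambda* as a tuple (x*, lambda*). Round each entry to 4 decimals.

Form the Lagrangian:
  L(x, lambda) = (1/2) x^T Q x + c^T x + lambda^T (A x - b)
Stationarity (grad_x L = 0): Q x + c + A^T lambda = 0.
Primal feasibility: A x = b.

This gives the KKT block system:
  [ Q   A^T ] [ x     ]   [-c ]
  [ A    0  ] [ lambda ] = [ b ]

Solving the linear system:
  x*      = (-2.9624, 0.0282, -3.0471)
  lambda* = (-0.9694, 10.3553)
  f(x*)   = 43.4812

x* = (-2.9624, 0.0282, -3.0471), lambda* = (-0.9694, 10.3553)


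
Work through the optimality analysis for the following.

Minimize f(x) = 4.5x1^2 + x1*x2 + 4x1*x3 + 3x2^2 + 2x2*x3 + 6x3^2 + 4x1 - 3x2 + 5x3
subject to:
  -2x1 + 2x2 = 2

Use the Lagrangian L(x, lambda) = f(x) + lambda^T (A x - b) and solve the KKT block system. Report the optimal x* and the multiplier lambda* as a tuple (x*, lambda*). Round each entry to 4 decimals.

Form the Lagrangian:
  L(x, lambda) = (1/2) x^T Q x + c^T x + lambda^T (A x - b)
Stationarity (grad_x L = 0): Q x + c + A^T lambda = 0.
Primal feasibility: A x = b.

This gives the KKT block system:
  [ Q   A^T ] [ x     ]   [-c ]
  [ A    0  ] [ lambda ] = [ b ]

Solving the linear system:
  x*      = (-0.3214, 0.6786, -0.4226)
  lambda* = (0.0476)
  f(x*)   = -2.7649

x* = (-0.3214, 0.6786, -0.4226), lambda* = (0.0476)


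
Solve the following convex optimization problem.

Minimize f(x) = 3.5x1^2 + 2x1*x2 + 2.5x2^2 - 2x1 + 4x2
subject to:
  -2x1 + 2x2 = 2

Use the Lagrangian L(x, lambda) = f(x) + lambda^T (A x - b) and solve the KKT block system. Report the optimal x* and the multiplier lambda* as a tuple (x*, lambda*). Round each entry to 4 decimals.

Form the Lagrangian:
  L(x, lambda) = (1/2) x^T Q x + c^T x + lambda^T (A x - b)
Stationarity (grad_x L = 0): Q x + c + A^T lambda = 0.
Primal feasibility: A x = b.

This gives the KKT block system:
  [ Q   A^T ] [ x     ]   [-c ]
  [ A    0  ] [ lambda ] = [ b ]

Solving the linear system:
  x*      = (-0.5625, 0.4375)
  lambda* = (-2.5312)
  f(x*)   = 3.9687

x* = (-0.5625, 0.4375), lambda* = (-2.5312)


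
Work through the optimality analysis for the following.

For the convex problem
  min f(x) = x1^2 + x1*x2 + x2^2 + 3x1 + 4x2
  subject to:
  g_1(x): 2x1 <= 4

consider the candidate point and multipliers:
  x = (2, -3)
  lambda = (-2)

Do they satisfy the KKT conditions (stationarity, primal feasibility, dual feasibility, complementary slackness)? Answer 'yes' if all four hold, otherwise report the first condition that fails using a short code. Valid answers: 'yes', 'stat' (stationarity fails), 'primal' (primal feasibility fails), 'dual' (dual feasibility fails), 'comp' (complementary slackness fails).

Gradient of f: grad f(x) = Q x + c = (4, 0)
Constraint values g_i(x) = a_i^T x - b_i:
  g_1((2, -3)) = 0
Stationarity residual: grad f(x) + sum_i lambda_i a_i = (0, 0)
  -> stationarity OK
Primal feasibility (all g_i <= 0): OK
Dual feasibility (all lambda_i >= 0): FAILS
Complementary slackness (lambda_i * g_i(x) = 0 for all i): OK

Verdict: the first failing condition is dual_feasibility -> dual.

dual


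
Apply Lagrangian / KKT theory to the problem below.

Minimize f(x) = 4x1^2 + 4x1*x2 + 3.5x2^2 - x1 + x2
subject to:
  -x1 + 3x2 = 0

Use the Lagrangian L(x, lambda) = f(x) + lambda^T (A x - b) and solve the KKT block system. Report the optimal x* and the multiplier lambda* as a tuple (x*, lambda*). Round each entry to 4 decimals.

Form the Lagrangian:
  L(x, lambda) = (1/2) x^T Q x + c^T x + lambda^T (A x - b)
Stationarity (grad_x L = 0): Q x + c + A^T lambda = 0.
Primal feasibility: A x = b.

This gives the KKT block system:
  [ Q   A^T ] [ x     ]   [-c ]
  [ A    0  ] [ lambda ] = [ b ]

Solving the linear system:
  x*      = (0.0583, 0.0194)
  lambda* = (-0.4563)
  f(x*)   = -0.0194

x* = (0.0583, 0.0194), lambda* = (-0.4563)


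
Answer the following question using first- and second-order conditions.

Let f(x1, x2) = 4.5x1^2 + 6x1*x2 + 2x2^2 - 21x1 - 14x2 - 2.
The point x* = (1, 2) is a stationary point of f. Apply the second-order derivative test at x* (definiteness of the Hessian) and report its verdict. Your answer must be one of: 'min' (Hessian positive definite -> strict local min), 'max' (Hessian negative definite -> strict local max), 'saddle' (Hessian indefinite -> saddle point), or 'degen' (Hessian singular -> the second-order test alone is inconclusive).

Compute the Hessian H = grad^2 f:
  H = [[9, 6], [6, 4]]
Verify stationarity: grad f(x*) = H x* + g = (0, 0).
Eigenvalues of H: 0, 13.
H has a zero eigenvalue (singular; positive semidefinite but not definite), so H is neither positive definite, negative definite, nor indefinite. The second-order test alone is inconclusive -> degen.
(Indeed, f is constant along the null direction of H through x*, so x* is not a strict local extremum.)

degen


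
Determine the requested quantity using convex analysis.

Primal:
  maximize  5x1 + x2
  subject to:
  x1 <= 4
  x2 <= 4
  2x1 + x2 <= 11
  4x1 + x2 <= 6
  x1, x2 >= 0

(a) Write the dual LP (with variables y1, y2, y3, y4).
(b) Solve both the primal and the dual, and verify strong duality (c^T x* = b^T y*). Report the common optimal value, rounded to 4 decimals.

The standard primal-dual pair for 'max c^T x s.t. A x <= b, x >= 0' is:
  Dual:  min b^T y  s.t.  A^T y >= c,  y >= 0.

So the dual LP is:
  minimize  4y1 + 4y2 + 11y3 + 6y4
  subject to:
    y1 + 2y3 + 4y4 >= 5
    y2 + y3 + y4 >= 1
    y1, y2, y3, y4 >= 0

Solving the primal: x* = (1.5, 0).
  primal value c^T x* = 7.5.
Solving the dual: y* = (0, 0, 0, 1.25).
  dual value b^T y* = 7.5.
Strong duality: c^T x* = b^T y*. Confirmed.

7.5


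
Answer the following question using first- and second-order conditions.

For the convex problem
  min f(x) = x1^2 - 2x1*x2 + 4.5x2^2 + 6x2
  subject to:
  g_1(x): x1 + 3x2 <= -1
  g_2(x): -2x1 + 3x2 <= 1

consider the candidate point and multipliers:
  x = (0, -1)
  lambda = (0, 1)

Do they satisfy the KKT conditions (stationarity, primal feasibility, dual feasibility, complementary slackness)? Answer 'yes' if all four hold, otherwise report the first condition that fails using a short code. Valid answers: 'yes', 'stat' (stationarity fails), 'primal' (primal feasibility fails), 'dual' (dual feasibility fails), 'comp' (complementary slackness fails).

Gradient of f: grad f(x) = Q x + c = (2, -3)
Constraint values g_i(x) = a_i^T x - b_i:
  g_1((0, -1)) = -2
  g_2((0, -1)) = -4
Stationarity residual: grad f(x) + sum_i lambda_i a_i = (0, 0)
  -> stationarity OK
Primal feasibility (all g_i <= 0): OK
Dual feasibility (all lambda_i >= 0): OK
Complementary slackness (lambda_i * g_i(x) = 0 for all i): FAILS

Verdict: the first failing condition is complementary_slackness -> comp.

comp


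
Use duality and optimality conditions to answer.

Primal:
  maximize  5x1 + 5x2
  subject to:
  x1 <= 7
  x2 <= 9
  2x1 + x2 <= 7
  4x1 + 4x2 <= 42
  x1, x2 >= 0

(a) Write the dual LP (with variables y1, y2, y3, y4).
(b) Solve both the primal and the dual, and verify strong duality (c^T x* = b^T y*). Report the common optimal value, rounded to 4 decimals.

The standard primal-dual pair for 'max c^T x s.t. A x <= b, x >= 0' is:
  Dual:  min b^T y  s.t.  A^T y >= c,  y >= 0.

So the dual LP is:
  minimize  7y1 + 9y2 + 7y3 + 42y4
  subject to:
    y1 + 2y3 + 4y4 >= 5
    y2 + y3 + 4y4 >= 5
    y1, y2, y3, y4 >= 0

Solving the primal: x* = (0, 7).
  primal value c^T x* = 35.
Solving the dual: y* = (0, 0, 5, 0).
  dual value b^T y* = 35.
Strong duality: c^T x* = b^T y*. Confirmed.

35


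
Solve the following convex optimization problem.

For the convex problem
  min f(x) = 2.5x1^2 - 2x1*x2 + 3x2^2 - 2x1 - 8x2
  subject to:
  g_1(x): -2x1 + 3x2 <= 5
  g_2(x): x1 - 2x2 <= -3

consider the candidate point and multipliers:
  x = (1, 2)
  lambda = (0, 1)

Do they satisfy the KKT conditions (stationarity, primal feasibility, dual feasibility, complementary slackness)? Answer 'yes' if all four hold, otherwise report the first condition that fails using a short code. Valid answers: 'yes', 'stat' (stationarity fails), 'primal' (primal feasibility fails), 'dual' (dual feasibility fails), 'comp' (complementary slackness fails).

Gradient of f: grad f(x) = Q x + c = (-1, 2)
Constraint values g_i(x) = a_i^T x - b_i:
  g_1((1, 2)) = -1
  g_2((1, 2)) = 0
Stationarity residual: grad f(x) + sum_i lambda_i a_i = (0, 0)
  -> stationarity OK
Primal feasibility (all g_i <= 0): OK
Dual feasibility (all lambda_i >= 0): OK
Complementary slackness (lambda_i * g_i(x) = 0 for all i): OK

Verdict: yes, KKT holds.

yes


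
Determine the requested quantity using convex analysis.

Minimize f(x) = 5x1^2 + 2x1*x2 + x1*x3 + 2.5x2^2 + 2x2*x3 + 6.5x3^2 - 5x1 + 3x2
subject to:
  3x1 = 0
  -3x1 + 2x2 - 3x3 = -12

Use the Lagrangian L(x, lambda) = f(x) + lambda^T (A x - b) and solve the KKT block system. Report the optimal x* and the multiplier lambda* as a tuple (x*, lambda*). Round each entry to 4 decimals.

Form the Lagrangian:
  L(x, lambda) = (1/2) x^T Q x + c^T x + lambda^T (A x - b)
Stationarity (grad_x L = 0): Q x + c + A^T lambda = 0.
Primal feasibility: A x = b.

This gives the KKT block system:
  [ Q   A^T ] [ x     ]   [-c ]
  [ A    0  ] [ lambda ] = [ b ]

Solving the linear system:
  x*      = (0, -3.3967, 1.7355)
  lambda* = (8.6088, 5.2562)
  f(x*)   = 26.4421

x* = (0, -3.3967, 1.7355), lambda* = (8.6088, 5.2562)


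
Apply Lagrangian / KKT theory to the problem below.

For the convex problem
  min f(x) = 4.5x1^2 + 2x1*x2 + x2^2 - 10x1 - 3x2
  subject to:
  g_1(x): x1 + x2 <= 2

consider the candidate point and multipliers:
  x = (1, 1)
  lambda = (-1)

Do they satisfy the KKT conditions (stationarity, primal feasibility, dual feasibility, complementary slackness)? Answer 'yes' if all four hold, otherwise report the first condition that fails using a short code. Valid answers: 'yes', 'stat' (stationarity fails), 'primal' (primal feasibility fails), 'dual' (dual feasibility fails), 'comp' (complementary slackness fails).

Gradient of f: grad f(x) = Q x + c = (1, 1)
Constraint values g_i(x) = a_i^T x - b_i:
  g_1((1, 1)) = 0
Stationarity residual: grad f(x) + sum_i lambda_i a_i = (0, 0)
  -> stationarity OK
Primal feasibility (all g_i <= 0): OK
Dual feasibility (all lambda_i >= 0): FAILS
Complementary slackness (lambda_i * g_i(x) = 0 for all i): OK

Verdict: the first failing condition is dual_feasibility -> dual.

dual


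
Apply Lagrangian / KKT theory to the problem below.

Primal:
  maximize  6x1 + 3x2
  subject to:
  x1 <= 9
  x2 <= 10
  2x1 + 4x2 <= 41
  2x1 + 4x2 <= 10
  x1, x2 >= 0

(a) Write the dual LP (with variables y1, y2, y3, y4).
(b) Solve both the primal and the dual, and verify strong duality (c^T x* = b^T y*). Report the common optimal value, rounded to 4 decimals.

The standard primal-dual pair for 'max c^T x s.t. A x <= b, x >= 0' is:
  Dual:  min b^T y  s.t.  A^T y >= c,  y >= 0.

So the dual LP is:
  minimize  9y1 + 10y2 + 41y3 + 10y4
  subject to:
    y1 + 2y3 + 2y4 >= 6
    y2 + 4y3 + 4y4 >= 3
    y1, y2, y3, y4 >= 0

Solving the primal: x* = (5, 0).
  primal value c^T x* = 30.
Solving the dual: y* = (0, 0, 0, 3).
  dual value b^T y* = 30.
Strong duality: c^T x* = b^T y*. Confirmed.

30


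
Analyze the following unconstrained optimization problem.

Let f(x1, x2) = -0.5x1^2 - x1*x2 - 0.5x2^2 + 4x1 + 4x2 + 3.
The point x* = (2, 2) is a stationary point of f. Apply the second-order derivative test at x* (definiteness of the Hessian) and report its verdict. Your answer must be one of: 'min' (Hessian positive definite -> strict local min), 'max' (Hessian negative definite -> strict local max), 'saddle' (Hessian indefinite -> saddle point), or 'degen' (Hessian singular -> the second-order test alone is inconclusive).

Compute the Hessian H = grad^2 f:
  H = [[-1, -1], [-1, -1]]
Verify stationarity: grad f(x*) = H x* + g = (0, 0).
Eigenvalues of H: -2, 0.
H has a zero eigenvalue (singular; negative semidefinite but not definite), so H is neither positive definite, negative definite, nor indefinite. The second-order test alone is inconclusive -> degen.
(Indeed, f is constant along the null direction of H through x*, so x* is not a strict local extremum.)

degen


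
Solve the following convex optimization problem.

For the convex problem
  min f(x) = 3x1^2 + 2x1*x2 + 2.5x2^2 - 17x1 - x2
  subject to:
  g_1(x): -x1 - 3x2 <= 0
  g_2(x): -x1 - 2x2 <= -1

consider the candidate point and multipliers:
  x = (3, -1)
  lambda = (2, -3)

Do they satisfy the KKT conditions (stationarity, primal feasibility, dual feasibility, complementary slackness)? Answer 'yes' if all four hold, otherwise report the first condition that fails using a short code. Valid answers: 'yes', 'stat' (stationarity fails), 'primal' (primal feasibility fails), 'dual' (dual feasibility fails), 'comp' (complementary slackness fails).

Gradient of f: grad f(x) = Q x + c = (-1, 0)
Constraint values g_i(x) = a_i^T x - b_i:
  g_1((3, -1)) = 0
  g_2((3, -1)) = 0
Stationarity residual: grad f(x) + sum_i lambda_i a_i = (0, 0)
  -> stationarity OK
Primal feasibility (all g_i <= 0): OK
Dual feasibility (all lambda_i >= 0): FAILS
Complementary slackness (lambda_i * g_i(x) = 0 for all i): OK

Verdict: the first failing condition is dual_feasibility -> dual.

dual


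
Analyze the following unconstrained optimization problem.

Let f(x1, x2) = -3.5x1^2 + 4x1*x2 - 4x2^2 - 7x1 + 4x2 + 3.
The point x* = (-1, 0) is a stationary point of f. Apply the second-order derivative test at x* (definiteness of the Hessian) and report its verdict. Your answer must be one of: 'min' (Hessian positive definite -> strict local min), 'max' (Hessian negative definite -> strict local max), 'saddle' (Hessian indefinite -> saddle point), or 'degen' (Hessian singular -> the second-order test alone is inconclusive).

Compute the Hessian H = grad^2 f:
  H = [[-7, 4], [4, -8]]
Verify stationarity: grad f(x*) = H x* + g = (0, 0).
Eigenvalues of H: -11.5311, -3.4689.
Both eigenvalues < 0, so H is negative definite -> x* is a strict local max.

max


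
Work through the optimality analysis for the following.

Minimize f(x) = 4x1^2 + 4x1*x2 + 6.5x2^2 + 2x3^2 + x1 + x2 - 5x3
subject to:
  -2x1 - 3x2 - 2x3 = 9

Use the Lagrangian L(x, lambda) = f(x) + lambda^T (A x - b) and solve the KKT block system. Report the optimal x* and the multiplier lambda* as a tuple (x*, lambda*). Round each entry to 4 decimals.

Form the Lagrangian:
  L(x, lambda) = (1/2) x^T Q x + c^T x + lambda^T (A x - b)
Stationarity (grad_x L = 0): Q x + c + A^T lambda = 0.
Primal feasibility: A x = b.

This gives the KKT block system:
  [ Q   A^T ] [ x     ]   [-c ]
  [ A    0  ] [ lambda ] = [ b ]

Solving the linear system:
  x*      = (-1.0549, -1.1341, -1.7439)
  lambda* = (-5.9878)
  f(x*)   = 30.2104

x* = (-1.0549, -1.1341, -1.7439), lambda* = (-5.9878)


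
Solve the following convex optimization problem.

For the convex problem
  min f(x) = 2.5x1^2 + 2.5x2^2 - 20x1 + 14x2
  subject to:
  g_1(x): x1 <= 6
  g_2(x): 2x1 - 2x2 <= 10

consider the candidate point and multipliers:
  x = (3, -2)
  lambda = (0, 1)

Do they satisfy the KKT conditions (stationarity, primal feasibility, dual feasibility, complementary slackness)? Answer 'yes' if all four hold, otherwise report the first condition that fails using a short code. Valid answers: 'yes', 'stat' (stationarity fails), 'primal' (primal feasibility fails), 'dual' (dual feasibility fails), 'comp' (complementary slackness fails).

Gradient of f: grad f(x) = Q x + c = (-5, 4)
Constraint values g_i(x) = a_i^T x - b_i:
  g_1((3, -2)) = -3
  g_2((3, -2)) = 0
Stationarity residual: grad f(x) + sum_i lambda_i a_i = (-3, 2)
  -> stationarity FAILS
Primal feasibility (all g_i <= 0): OK
Dual feasibility (all lambda_i >= 0): OK
Complementary slackness (lambda_i * g_i(x) = 0 for all i): OK

Verdict: the first failing condition is stationarity -> stat.

stat


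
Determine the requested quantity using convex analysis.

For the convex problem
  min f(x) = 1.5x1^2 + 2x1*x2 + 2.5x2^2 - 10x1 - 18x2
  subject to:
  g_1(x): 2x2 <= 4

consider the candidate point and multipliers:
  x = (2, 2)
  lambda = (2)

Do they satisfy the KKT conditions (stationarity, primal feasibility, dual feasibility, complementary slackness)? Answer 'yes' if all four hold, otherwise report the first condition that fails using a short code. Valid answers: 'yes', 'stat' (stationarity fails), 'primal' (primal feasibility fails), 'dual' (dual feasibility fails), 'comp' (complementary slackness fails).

Gradient of f: grad f(x) = Q x + c = (0, -4)
Constraint values g_i(x) = a_i^T x - b_i:
  g_1((2, 2)) = 0
Stationarity residual: grad f(x) + sum_i lambda_i a_i = (0, 0)
  -> stationarity OK
Primal feasibility (all g_i <= 0): OK
Dual feasibility (all lambda_i >= 0): OK
Complementary slackness (lambda_i * g_i(x) = 0 for all i): OK

Verdict: yes, KKT holds.

yes


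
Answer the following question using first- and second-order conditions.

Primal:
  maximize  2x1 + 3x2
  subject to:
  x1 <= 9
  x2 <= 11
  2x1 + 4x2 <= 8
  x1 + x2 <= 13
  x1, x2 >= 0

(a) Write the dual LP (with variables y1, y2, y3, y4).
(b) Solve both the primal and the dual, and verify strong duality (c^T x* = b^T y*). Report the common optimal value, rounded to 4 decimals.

The standard primal-dual pair for 'max c^T x s.t. A x <= b, x >= 0' is:
  Dual:  min b^T y  s.t.  A^T y >= c,  y >= 0.

So the dual LP is:
  minimize  9y1 + 11y2 + 8y3 + 13y4
  subject to:
    y1 + 2y3 + y4 >= 2
    y2 + 4y3 + y4 >= 3
    y1, y2, y3, y4 >= 0

Solving the primal: x* = (4, 0).
  primal value c^T x* = 8.
Solving the dual: y* = (0, 0, 1, 0).
  dual value b^T y* = 8.
Strong duality: c^T x* = b^T y*. Confirmed.

8


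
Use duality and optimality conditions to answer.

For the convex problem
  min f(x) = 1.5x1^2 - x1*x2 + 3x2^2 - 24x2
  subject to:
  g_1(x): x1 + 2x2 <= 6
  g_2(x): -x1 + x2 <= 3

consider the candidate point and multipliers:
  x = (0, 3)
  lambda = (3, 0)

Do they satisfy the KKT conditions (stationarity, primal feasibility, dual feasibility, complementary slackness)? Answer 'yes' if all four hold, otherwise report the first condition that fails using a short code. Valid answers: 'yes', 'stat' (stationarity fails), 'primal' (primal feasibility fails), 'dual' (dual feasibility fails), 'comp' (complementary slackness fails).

Gradient of f: grad f(x) = Q x + c = (-3, -6)
Constraint values g_i(x) = a_i^T x - b_i:
  g_1((0, 3)) = 0
  g_2((0, 3)) = 0
Stationarity residual: grad f(x) + sum_i lambda_i a_i = (0, 0)
  -> stationarity OK
Primal feasibility (all g_i <= 0): OK
Dual feasibility (all lambda_i >= 0): OK
Complementary slackness (lambda_i * g_i(x) = 0 for all i): OK

Verdict: yes, KKT holds.

yes


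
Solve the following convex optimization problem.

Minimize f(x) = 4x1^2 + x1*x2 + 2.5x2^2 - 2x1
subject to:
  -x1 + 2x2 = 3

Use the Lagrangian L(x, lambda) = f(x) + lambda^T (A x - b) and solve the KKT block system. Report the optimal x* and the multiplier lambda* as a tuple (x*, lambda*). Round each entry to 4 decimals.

Form the Lagrangian:
  L(x, lambda) = (1/2) x^T Q x + c^T x + lambda^T (A x - b)
Stationarity (grad_x L = 0): Q x + c + A^T lambda = 0.
Primal feasibility: A x = b.

This gives the KKT block system:
  [ Q   A^T ] [ x     ]   [-c ]
  [ A    0  ] [ lambda ] = [ b ]

Solving the linear system:
  x*      = (-0.3171, 1.3415)
  lambda* = (-3.1951)
  f(x*)   = 5.1098

x* = (-0.3171, 1.3415), lambda* = (-3.1951)


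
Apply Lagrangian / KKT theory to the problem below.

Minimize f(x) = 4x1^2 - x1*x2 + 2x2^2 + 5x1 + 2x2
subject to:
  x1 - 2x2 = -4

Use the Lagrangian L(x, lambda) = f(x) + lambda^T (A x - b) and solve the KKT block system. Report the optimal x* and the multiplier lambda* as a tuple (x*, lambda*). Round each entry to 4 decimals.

Form the Lagrangian:
  L(x, lambda) = (1/2) x^T Q x + c^T x + lambda^T (A x - b)
Stationarity (grad_x L = 0): Q x + c + A^T lambda = 0.
Primal feasibility: A x = b.

This gives the KKT block system:
  [ Q   A^T ] [ x     ]   [-c ]
  [ A    0  ] [ lambda ] = [ b ]

Solving the linear system:
  x*      = (-1, 1.5)
  lambda* = (4.5)
  f(x*)   = 8

x* = (-1, 1.5), lambda* = (4.5)


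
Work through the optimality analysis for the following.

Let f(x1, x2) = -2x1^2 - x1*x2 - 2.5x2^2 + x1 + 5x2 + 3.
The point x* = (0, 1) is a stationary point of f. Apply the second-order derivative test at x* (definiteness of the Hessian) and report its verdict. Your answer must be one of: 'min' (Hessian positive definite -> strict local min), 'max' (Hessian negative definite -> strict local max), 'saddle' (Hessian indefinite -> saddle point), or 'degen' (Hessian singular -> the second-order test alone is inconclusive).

Compute the Hessian H = grad^2 f:
  H = [[-4, -1], [-1, -5]]
Verify stationarity: grad f(x*) = H x* + g = (0, 0).
Eigenvalues of H: -5.618, -3.382.
Both eigenvalues < 0, so H is negative definite -> x* is a strict local max.

max


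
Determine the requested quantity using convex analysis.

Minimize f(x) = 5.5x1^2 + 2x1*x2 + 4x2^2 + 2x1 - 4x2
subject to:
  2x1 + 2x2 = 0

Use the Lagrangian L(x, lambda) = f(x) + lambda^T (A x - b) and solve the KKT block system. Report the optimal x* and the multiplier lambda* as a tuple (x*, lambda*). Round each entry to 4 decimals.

Form the Lagrangian:
  L(x, lambda) = (1/2) x^T Q x + c^T x + lambda^T (A x - b)
Stationarity (grad_x L = 0): Q x + c + A^T lambda = 0.
Primal feasibility: A x = b.

This gives the KKT block system:
  [ Q   A^T ] [ x     ]   [-c ]
  [ A    0  ] [ lambda ] = [ b ]

Solving the linear system:
  x*      = (-0.4, 0.4)
  lambda* = (0.8)
  f(x*)   = -1.2

x* = (-0.4, 0.4), lambda* = (0.8)


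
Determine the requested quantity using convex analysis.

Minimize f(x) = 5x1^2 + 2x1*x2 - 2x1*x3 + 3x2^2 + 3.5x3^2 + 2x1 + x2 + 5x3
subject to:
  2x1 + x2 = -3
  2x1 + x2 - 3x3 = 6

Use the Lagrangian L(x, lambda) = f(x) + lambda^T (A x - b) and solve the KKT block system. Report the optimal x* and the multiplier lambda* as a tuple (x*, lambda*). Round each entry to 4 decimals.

Form the Lagrangian:
  L(x, lambda) = (1/2) x^T Q x + c^T x + lambda^T (A x - b)
Stationarity (grad_x L = 0): Q x + c + A^T lambda = 0.
Primal feasibility: A x = b.

This gives the KKT block system:
  [ Q   A^T ] [ x     ]   [-c ]
  [ A    0  ] [ lambda ] = [ b ]

Solving the linear system:
  x*      = (-1.3846, -0.2308, -3)
  lambda* = (7.5641, -4.4103)
  f(x*)   = 15.5769

x* = (-1.3846, -0.2308, -3), lambda* = (7.5641, -4.4103)


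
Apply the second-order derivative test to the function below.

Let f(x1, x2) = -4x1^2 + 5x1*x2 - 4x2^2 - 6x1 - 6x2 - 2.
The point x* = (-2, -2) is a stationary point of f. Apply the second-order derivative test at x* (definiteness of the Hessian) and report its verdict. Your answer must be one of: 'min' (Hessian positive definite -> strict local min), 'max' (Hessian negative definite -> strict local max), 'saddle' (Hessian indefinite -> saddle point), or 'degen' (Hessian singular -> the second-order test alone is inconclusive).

Compute the Hessian H = grad^2 f:
  H = [[-8, 5], [5, -8]]
Verify stationarity: grad f(x*) = H x* + g = (0, 0).
Eigenvalues of H: -13, -3.
Both eigenvalues < 0, so H is negative definite -> x* is a strict local max.

max


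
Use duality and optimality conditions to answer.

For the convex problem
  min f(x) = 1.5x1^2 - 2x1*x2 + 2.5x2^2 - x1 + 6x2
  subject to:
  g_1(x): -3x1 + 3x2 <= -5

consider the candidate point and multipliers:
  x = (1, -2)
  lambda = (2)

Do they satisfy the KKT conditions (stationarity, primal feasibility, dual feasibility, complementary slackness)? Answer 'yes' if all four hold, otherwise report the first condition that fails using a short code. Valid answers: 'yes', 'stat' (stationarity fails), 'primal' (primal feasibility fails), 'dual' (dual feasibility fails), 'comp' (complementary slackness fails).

Gradient of f: grad f(x) = Q x + c = (6, -6)
Constraint values g_i(x) = a_i^T x - b_i:
  g_1((1, -2)) = -4
Stationarity residual: grad f(x) + sum_i lambda_i a_i = (0, 0)
  -> stationarity OK
Primal feasibility (all g_i <= 0): OK
Dual feasibility (all lambda_i >= 0): OK
Complementary slackness (lambda_i * g_i(x) = 0 for all i): FAILS

Verdict: the first failing condition is complementary_slackness -> comp.

comp


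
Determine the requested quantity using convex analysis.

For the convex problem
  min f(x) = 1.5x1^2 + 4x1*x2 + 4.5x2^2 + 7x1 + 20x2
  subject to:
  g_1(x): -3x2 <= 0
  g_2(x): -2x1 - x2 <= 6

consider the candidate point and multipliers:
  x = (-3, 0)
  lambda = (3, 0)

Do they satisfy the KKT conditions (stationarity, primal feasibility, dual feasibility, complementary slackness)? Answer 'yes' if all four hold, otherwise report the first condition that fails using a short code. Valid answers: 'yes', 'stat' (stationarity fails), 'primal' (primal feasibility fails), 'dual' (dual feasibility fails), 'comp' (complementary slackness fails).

Gradient of f: grad f(x) = Q x + c = (-2, 8)
Constraint values g_i(x) = a_i^T x - b_i:
  g_1((-3, 0)) = 0
  g_2((-3, 0)) = 0
Stationarity residual: grad f(x) + sum_i lambda_i a_i = (-2, -1)
  -> stationarity FAILS
Primal feasibility (all g_i <= 0): OK
Dual feasibility (all lambda_i >= 0): OK
Complementary slackness (lambda_i * g_i(x) = 0 for all i): OK

Verdict: the first failing condition is stationarity -> stat.

stat


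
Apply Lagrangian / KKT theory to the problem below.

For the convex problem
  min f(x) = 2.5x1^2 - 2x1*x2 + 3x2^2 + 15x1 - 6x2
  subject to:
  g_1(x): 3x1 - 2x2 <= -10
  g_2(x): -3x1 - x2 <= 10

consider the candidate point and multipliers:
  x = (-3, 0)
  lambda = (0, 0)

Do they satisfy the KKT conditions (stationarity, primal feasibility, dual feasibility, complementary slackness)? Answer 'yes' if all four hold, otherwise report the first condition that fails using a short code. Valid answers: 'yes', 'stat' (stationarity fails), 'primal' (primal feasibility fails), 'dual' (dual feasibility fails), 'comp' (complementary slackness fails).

Gradient of f: grad f(x) = Q x + c = (0, 0)
Constraint values g_i(x) = a_i^T x - b_i:
  g_1((-3, 0)) = 1
  g_2((-3, 0)) = -1
Stationarity residual: grad f(x) + sum_i lambda_i a_i = (0, 0)
  -> stationarity OK
Primal feasibility (all g_i <= 0): FAILS
Dual feasibility (all lambda_i >= 0): OK
Complementary slackness (lambda_i * g_i(x) = 0 for all i): OK

Verdict: the first failing condition is primal_feasibility -> primal.

primal


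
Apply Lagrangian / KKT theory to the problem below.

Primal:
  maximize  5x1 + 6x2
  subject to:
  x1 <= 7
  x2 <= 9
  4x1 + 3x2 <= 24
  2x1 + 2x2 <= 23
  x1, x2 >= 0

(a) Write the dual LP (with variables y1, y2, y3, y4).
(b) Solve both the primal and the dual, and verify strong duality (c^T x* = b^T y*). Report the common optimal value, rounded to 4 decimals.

The standard primal-dual pair for 'max c^T x s.t. A x <= b, x >= 0' is:
  Dual:  min b^T y  s.t.  A^T y >= c,  y >= 0.

So the dual LP is:
  minimize  7y1 + 9y2 + 24y3 + 23y4
  subject to:
    y1 + 4y3 + 2y4 >= 5
    y2 + 3y3 + 2y4 >= 6
    y1, y2, y3, y4 >= 0

Solving the primal: x* = (0, 8).
  primal value c^T x* = 48.
Solving the dual: y* = (0, 0, 2, 0).
  dual value b^T y* = 48.
Strong duality: c^T x* = b^T y*. Confirmed.

48


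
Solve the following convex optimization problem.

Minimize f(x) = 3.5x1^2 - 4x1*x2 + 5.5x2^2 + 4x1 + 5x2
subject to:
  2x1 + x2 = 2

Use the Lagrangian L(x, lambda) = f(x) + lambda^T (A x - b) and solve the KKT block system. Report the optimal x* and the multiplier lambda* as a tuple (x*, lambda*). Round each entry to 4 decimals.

Form the Lagrangian:
  L(x, lambda) = (1/2) x^T Q x + c^T x + lambda^T (A x - b)
Stationarity (grad_x L = 0): Q x + c + A^T lambda = 0.
Primal feasibility: A x = b.

This gives the KKT block system:
  [ Q   A^T ] [ x     ]   [-c ]
  [ A    0  ] [ lambda ] = [ b ]

Solving the linear system:
  x*      = (0.8657, 0.2687)
  lambda* = (-4.4925)
  f(x*)   = 6.8955

x* = (0.8657, 0.2687), lambda* = (-4.4925)


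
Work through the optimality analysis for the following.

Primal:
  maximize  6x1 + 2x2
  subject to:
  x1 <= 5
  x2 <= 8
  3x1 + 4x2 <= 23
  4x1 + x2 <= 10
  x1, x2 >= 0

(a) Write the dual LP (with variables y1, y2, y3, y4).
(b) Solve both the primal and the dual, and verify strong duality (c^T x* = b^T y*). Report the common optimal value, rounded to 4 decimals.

The standard primal-dual pair for 'max c^T x s.t. A x <= b, x >= 0' is:
  Dual:  min b^T y  s.t.  A^T y >= c,  y >= 0.

So the dual LP is:
  minimize  5y1 + 8y2 + 23y3 + 10y4
  subject to:
    y1 + 3y3 + 4y4 >= 6
    y2 + 4y3 + y4 >= 2
    y1, y2, y3, y4 >= 0

Solving the primal: x* = (1.3077, 4.7692).
  primal value c^T x* = 17.3846.
Solving the dual: y* = (0, 0, 0.1538, 1.3846).
  dual value b^T y* = 17.3846.
Strong duality: c^T x* = b^T y*. Confirmed.

17.3846


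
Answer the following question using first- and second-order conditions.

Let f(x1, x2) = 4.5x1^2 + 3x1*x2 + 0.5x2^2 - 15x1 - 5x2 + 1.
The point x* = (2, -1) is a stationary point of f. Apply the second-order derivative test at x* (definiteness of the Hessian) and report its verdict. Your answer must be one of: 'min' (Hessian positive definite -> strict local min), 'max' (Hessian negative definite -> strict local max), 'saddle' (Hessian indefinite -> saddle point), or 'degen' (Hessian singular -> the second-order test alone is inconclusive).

Compute the Hessian H = grad^2 f:
  H = [[9, 3], [3, 1]]
Verify stationarity: grad f(x*) = H x* + g = (0, 0).
Eigenvalues of H: 0, 10.
H has a zero eigenvalue (singular; positive semidefinite but not definite), so H is neither positive definite, negative definite, nor indefinite. The second-order test alone is inconclusive -> degen.
(Indeed, f is constant along the null direction of H through x*, so x* is not a strict local extremum.)

degen


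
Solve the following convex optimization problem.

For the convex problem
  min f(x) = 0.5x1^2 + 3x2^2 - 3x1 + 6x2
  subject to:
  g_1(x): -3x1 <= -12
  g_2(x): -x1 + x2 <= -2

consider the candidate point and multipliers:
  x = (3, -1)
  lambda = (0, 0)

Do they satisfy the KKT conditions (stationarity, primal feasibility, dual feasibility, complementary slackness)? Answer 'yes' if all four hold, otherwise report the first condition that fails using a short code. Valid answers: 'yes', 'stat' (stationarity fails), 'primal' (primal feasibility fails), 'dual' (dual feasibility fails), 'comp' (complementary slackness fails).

Gradient of f: grad f(x) = Q x + c = (0, 0)
Constraint values g_i(x) = a_i^T x - b_i:
  g_1((3, -1)) = 3
  g_2((3, -1)) = -2
Stationarity residual: grad f(x) + sum_i lambda_i a_i = (0, 0)
  -> stationarity OK
Primal feasibility (all g_i <= 0): FAILS
Dual feasibility (all lambda_i >= 0): OK
Complementary slackness (lambda_i * g_i(x) = 0 for all i): OK

Verdict: the first failing condition is primal_feasibility -> primal.

primal


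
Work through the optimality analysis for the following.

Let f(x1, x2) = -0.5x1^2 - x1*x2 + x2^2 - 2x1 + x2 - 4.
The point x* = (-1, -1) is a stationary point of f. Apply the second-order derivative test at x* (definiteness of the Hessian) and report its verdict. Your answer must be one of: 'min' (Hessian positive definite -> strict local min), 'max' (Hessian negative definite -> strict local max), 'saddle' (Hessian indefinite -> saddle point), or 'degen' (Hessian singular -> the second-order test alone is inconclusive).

Compute the Hessian H = grad^2 f:
  H = [[-1, -1], [-1, 2]]
Verify stationarity: grad f(x*) = H x* + g = (0, 0).
Eigenvalues of H: -1.3028, 2.3028.
Eigenvalues have mixed signs, so H is indefinite -> x* is a saddle point.

saddle


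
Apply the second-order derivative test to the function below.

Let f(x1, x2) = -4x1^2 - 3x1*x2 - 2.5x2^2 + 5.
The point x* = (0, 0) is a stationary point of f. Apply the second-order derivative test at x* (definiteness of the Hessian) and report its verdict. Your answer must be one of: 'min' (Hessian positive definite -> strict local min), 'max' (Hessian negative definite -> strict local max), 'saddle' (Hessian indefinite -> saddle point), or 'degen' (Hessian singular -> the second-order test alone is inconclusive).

Compute the Hessian H = grad^2 f:
  H = [[-8, -3], [-3, -5]]
Verify stationarity: grad f(x*) = H x* + g = (0, 0).
Eigenvalues of H: -9.8541, -3.1459.
Both eigenvalues < 0, so H is negative definite -> x* is a strict local max.

max


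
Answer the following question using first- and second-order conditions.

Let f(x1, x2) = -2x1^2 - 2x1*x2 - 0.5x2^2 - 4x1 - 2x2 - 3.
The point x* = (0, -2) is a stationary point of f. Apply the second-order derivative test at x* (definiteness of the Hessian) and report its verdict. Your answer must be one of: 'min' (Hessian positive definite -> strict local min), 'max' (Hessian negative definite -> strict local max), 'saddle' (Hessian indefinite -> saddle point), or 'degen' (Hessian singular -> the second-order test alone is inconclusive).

Compute the Hessian H = grad^2 f:
  H = [[-4, -2], [-2, -1]]
Verify stationarity: grad f(x*) = H x* + g = (0, 0).
Eigenvalues of H: -5, 0.
H has a zero eigenvalue (singular; negative semidefinite but not definite), so H is neither positive definite, negative definite, nor indefinite. The second-order test alone is inconclusive -> degen.
(Indeed, f is constant along the null direction of H through x*, so x* is not a strict local extremum.)

degen


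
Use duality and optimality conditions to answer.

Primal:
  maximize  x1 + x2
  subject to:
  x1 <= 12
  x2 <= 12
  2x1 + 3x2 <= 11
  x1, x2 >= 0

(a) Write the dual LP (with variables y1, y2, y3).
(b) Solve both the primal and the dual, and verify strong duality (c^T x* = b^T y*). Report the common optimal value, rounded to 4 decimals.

The standard primal-dual pair for 'max c^T x s.t. A x <= b, x >= 0' is:
  Dual:  min b^T y  s.t.  A^T y >= c,  y >= 0.

So the dual LP is:
  minimize  12y1 + 12y2 + 11y3
  subject to:
    y1 + 2y3 >= 1
    y2 + 3y3 >= 1
    y1, y2, y3 >= 0

Solving the primal: x* = (5.5, 0).
  primal value c^T x* = 5.5.
Solving the dual: y* = (0, 0, 0.5).
  dual value b^T y* = 5.5.
Strong duality: c^T x* = b^T y*. Confirmed.

5.5


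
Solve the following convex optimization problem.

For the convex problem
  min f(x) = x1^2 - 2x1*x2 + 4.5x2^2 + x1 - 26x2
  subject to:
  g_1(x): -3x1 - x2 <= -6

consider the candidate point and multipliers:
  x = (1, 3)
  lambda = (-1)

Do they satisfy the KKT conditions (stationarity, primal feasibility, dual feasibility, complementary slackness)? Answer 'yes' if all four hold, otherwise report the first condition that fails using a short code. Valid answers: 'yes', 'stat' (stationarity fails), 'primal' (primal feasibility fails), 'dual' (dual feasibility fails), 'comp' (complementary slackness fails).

Gradient of f: grad f(x) = Q x + c = (-3, -1)
Constraint values g_i(x) = a_i^T x - b_i:
  g_1((1, 3)) = 0
Stationarity residual: grad f(x) + sum_i lambda_i a_i = (0, 0)
  -> stationarity OK
Primal feasibility (all g_i <= 0): OK
Dual feasibility (all lambda_i >= 0): FAILS
Complementary slackness (lambda_i * g_i(x) = 0 for all i): OK

Verdict: the first failing condition is dual_feasibility -> dual.

dual


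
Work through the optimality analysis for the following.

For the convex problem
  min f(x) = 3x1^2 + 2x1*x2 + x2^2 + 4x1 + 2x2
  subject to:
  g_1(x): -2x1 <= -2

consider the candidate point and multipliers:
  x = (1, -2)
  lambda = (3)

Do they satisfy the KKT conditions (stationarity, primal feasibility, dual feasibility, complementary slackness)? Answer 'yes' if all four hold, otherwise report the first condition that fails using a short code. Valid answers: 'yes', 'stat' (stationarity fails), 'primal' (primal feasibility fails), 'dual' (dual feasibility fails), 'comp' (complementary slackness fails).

Gradient of f: grad f(x) = Q x + c = (6, 0)
Constraint values g_i(x) = a_i^T x - b_i:
  g_1((1, -2)) = 0
Stationarity residual: grad f(x) + sum_i lambda_i a_i = (0, 0)
  -> stationarity OK
Primal feasibility (all g_i <= 0): OK
Dual feasibility (all lambda_i >= 0): OK
Complementary slackness (lambda_i * g_i(x) = 0 for all i): OK

Verdict: yes, KKT holds.

yes


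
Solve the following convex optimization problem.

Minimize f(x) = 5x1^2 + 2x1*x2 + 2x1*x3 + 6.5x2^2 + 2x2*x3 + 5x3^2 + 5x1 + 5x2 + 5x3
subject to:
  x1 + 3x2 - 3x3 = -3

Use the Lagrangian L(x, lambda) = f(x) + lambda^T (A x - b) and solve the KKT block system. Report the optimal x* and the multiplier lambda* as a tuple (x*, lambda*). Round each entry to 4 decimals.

Form the Lagrangian:
  L(x, lambda) = (1/2) x^T Q x + c^T x + lambda^T (A x - b)
Stationarity (grad_x L = 0): Q x + c + A^T lambda = 0.
Primal feasibility: A x = b.

This gives the KKT block system:
  [ Q   A^T ] [ x     ]   [-c ]
  [ A    0  ] [ lambda ] = [ b ]

Solving the linear system:
  x*      = (-0.5441, -0.6536, 0.165)
  lambda* = (1.4183)
  f(x*)   = -0.4542

x* = (-0.5441, -0.6536, 0.165), lambda* = (1.4183)


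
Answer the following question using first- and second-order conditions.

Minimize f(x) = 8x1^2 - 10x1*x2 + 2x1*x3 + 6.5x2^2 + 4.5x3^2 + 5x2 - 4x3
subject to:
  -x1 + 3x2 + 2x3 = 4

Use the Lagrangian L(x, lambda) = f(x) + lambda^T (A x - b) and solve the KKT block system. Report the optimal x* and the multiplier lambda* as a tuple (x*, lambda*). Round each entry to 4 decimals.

Form the Lagrangian:
  L(x, lambda) = (1/2) x^T Q x + c^T x + lambda^T (A x - b)
Stationarity (grad_x L = 0): Q x + c + A^T lambda = 0.
Primal feasibility: A x = b.

This gives the KKT block system:
  [ Q   A^T ] [ x     ]   [-c ]
  [ A    0  ] [ lambda ] = [ b ]

Solving the linear system:
  x*      = (-0.1756, 0.3769, 1.3469)
  lambda* = (-3.8853)
  f(x*)   = 6.019

x* = (-0.1756, 0.3769, 1.3469), lambda* = (-3.8853)


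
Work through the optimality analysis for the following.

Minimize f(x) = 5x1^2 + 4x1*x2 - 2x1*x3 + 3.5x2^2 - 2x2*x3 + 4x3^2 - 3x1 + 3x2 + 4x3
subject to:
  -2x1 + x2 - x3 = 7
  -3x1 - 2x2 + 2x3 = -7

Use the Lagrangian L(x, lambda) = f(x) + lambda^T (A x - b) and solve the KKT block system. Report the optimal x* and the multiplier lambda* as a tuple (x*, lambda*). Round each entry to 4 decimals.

Form the Lagrangian:
  L(x, lambda) = (1/2) x^T Q x + c^T x + lambda^T (A x - b)
Stationarity (grad_x L = 0): Q x + c + A^T lambda = 0.
Primal feasibility: A x = b.

This gives the KKT block system:
  [ Q   A^T ] [ x     ]   [-c ]
  [ A    0  ] [ lambda ] = [ b ]

Solving the linear system:
  x*      = (-1, 2.2727, -2.7273)
  lambda* = (-8.2857, 6.039)
  f(x*)   = 49.5909

x* = (-1, 2.2727, -2.7273), lambda* = (-8.2857, 6.039)


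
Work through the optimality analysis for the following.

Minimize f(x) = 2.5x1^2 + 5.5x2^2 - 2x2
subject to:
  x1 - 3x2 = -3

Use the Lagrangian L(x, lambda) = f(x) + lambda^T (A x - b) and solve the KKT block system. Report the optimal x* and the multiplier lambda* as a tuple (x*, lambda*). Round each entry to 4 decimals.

Form the Lagrangian:
  L(x, lambda) = (1/2) x^T Q x + c^T x + lambda^T (A x - b)
Stationarity (grad_x L = 0): Q x + c + A^T lambda = 0.
Primal feasibility: A x = b.

This gives the KKT block system:
  [ Q   A^T ] [ x     ]   [-c ]
  [ A    0  ] [ lambda ] = [ b ]

Solving the linear system:
  x*      = (-0.4821, 0.8393)
  lambda* = (2.4107)
  f(x*)   = 2.7768

x* = (-0.4821, 0.8393), lambda* = (2.4107)
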